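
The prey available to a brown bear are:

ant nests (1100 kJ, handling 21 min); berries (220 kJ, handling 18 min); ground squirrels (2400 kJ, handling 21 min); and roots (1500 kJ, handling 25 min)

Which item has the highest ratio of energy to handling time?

Profitability E/h (kJ/min): ant nests = 1100/21 = 52.4, berries = 220/18 = 12.2, ground squirrels = 2400/21 = 114, roots = 1500/25 = 60.
Ranked: ground squirrels > roots > ant nests > berries.

ground squirrels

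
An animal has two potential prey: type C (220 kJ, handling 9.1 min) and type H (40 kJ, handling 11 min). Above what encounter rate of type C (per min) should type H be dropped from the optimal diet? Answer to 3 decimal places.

0.019 per min

Drop type H once their profitability E₂/h₂ falls below the rate achievable on type C alone: E₂/h₂ = λE₁/(1 + λh₁).
Solve for λ: λE₁h₂ = E₂(1 + λh₁) → λ(E₁h₂ − E₂h₁) = E₂ → λ = E₂/(E₁h₂ − E₂h₁).
λ = 40/(220×11 − 40×9.1) = 40/2056 = 0.01946 per min.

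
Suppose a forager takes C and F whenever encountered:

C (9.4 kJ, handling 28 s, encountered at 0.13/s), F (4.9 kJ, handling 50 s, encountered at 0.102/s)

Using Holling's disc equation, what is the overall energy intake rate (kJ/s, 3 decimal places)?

R = Σλ_iE_i / (1 + Σλ_ih_i)
Numerator: 0.13×9.4 + 0.102×4.9 = 1.722
Denominator: 1 + 0.13×28 + 0.102×50 = 9.74
R = 1.722/9.74 = 0.1768 kJ/s

0.177 kJ/s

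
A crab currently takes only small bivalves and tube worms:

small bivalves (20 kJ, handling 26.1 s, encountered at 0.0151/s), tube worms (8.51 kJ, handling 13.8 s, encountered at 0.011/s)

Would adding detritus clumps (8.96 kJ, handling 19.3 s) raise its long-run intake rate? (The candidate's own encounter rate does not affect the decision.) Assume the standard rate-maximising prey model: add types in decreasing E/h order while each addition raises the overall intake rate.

Current rate: (0.0151×20 + 0.011×8.51)/(1 + 0.0151×26.1 + 0.011×13.8) = 0.2559 kJ/s.
detritus clumps: E/h = 8.96/19.3 = 0.4642 kJ/s.
Since 0.4642 > R, including detritus clumps increases the long-run rate.

Yes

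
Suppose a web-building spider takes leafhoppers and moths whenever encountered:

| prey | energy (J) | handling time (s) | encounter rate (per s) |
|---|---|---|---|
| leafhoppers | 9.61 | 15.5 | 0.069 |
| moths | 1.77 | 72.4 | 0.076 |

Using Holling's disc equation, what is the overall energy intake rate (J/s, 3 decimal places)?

0.105 J/s

Energy encountered per unit search time: 0.069×9.61 + 0.076×1.77 = 0.7976 J/s.
Handling time per unit search time: 0.069×15.5 + 0.076×72.4 = 6.572.
Rate = 0.7976/(1 + 6.572) = 0.1053 J/s.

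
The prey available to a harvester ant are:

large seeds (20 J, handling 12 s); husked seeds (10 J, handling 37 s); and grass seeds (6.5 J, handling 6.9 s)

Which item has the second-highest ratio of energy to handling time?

Profitability E/h (J/s): large seeds = 20/12 = 1.67, husked seeds = 10/37 = 0.27, grass seeds = 6.5/6.9 = 0.942.
Ranked: large seeds > grass seeds > husked seeds.

grass seeds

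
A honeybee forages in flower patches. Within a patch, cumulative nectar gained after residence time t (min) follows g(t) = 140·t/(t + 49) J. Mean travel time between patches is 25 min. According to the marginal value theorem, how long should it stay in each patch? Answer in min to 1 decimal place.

35.0 min

Maximise g(t)/(T+t): set derivative to zero → g'(t)(T+t) = g(t).
g'(t) = 140·49/(t + 49)². Setting 140·49/(t+49)² = 140t/[(t+49)(25+t)] gives 49(25+t) = t(t+49), so t² = 49×25 = 1225.
t* = √1225 = 35 min.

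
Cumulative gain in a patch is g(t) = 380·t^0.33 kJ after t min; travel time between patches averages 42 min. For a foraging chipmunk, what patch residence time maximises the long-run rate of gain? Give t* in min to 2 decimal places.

Maximise g(t)/(T+t): set derivative to zero → g'(t)(T+t) = g(t).
g'(t) = 0.33·380·t^-0.67. Setting 0.33·380·t^-0.67 = 380·t^0.33/(42+t) gives 0.33(42+t) = t, so 0.67·t = 0.33×42.
t* = 0.33×42/0.67 = 20.69 min.

20.69 min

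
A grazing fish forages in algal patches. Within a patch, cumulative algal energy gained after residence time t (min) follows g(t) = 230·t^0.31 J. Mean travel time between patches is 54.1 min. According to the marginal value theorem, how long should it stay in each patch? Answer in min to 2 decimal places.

Optimal t* satisfies g'(t*) = g(t*)/(T + t*).
g'(t) = 0.31·230·t^-0.69. Setting 0.31·230·t^-0.69 = 230·t^0.31/(54.1+t) gives 0.31(54.1+t) = t, so 0.69·t = 0.31×54.1.
t* = 0.31×54.1/0.69 = 24.31 min.

24.31 min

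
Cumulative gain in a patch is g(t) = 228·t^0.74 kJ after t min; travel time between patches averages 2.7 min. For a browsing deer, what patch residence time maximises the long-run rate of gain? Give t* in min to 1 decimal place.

Optimal t* satisfies g'(t*) = g(t*)/(T + t*).
g'(t) = 0.74·228·t^-0.26. Setting 0.74·228·t^-0.26 = 228·t^0.74/(2.7+t) gives 0.74(2.7+t) = t, so 0.26·t = 0.74×2.7.
t* = 0.74×2.7/0.26 = 7.685 min.

7.7 min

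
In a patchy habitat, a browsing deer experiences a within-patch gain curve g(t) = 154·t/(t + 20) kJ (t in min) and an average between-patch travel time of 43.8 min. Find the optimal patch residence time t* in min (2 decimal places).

By the marginal value theorem, leave when the instantaneous gain rate g'(t) equals the habitat-wide average g(t)/(T + t).
g'(t) = 154·20/(t + 20)². Setting 154·20/(t+20)² = 154t/[(t+20)(43.8+t)] gives 20(43.8+t) = t(t+20), so t² = 20×43.8 = 876.
t* = √876 = 29.6 min.

29.60 min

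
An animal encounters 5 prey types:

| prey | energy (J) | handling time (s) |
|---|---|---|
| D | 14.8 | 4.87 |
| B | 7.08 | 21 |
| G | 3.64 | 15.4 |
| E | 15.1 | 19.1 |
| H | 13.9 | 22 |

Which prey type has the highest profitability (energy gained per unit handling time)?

In descending order of E/h:
D: 14.8/4.87 = 3.04 J/s
E: 15.1/19.1 = 0.791 J/s
H: 13.9/22 = 0.632 J/s
B: 7.08/21 = 0.337 J/s
G: 3.64/15.4 = 0.236 J/s

D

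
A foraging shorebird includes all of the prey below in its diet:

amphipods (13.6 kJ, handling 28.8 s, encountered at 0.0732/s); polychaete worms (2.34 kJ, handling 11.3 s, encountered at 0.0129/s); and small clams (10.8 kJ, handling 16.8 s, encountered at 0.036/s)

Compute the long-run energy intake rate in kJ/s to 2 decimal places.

Energy encountered per unit search time: 0.0732×13.6 + 0.0129×2.34 + 0.036×10.8 = 1.415 kJ/s.
Handling time per unit search time: 0.0732×28.8 + 0.0129×11.3 + 0.036×16.8 = 2.859.
Rate = 1.415/(1 + 2.859) = 0.3666 kJ/s.

0.37 kJ/s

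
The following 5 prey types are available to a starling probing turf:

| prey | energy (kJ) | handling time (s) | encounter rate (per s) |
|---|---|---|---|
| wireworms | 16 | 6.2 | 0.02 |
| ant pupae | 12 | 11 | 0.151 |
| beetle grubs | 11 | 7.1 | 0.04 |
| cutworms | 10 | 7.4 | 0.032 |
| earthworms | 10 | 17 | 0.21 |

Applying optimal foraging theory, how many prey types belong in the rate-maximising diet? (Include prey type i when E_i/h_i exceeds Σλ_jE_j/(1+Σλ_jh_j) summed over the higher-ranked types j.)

Profitabilities (E/h, kJ/s): wireworms 2.58, beetle grubs 1.55, cutworms 1.35, ant pupae 1.09, earthworms 0.588. Add prey in this order while the next type's profitability exceeds the intake rate on those already taken.
Rate on top 1: 0.2847. beetle grubs: 1.55 > 0.2847 → include.
Rate on top 2: 0.5398. cutworms: 1.35 > 0.5398 → include.
Rate on top 3: 0.6566. ant pupae: 1.09 > 0.6566 → include.
Rate on top 4: 0.8748. earthworms: 0.588 < 0.8748 → exclude; stop.
Optimal diet: wireworms, beetle grubs, cutworms, ant pupae — 4 of 5 types.

4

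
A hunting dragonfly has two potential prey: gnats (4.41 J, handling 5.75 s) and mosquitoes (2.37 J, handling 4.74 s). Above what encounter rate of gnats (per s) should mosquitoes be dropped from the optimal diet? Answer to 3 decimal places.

Drop mosquitoes once their profitability E₂/h₂ falls below the rate achievable on gnats alone: E₂/h₂ = λE₁/(1 + λh₁).
Solve for λ: λE₁h₂ = E₂(1 + λh₁) → λ(E₁h₂ − E₂h₁) = E₂ → λ = E₂/(E₁h₂ − E₂h₁).
λ = 2.37/(4.41×4.74 − 2.37×5.75) = 2.37/7.276 = 0.3257 per s.

0.326 per s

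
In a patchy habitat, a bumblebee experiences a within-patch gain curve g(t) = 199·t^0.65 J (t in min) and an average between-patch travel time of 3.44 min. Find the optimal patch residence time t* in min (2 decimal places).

Maximise g(t)/(T+t): set derivative to zero → g'(t)(T+t) = g(t).
g'(t) = 0.65·199·t^-0.35. Setting 0.65·199·t^-0.35 = 199·t^0.65/(3.44+t) gives 0.65(3.44+t) = t, so 0.35·t = 0.65×3.44.
t* = 0.65×3.44/0.35 = 6.389 min.

6.39 min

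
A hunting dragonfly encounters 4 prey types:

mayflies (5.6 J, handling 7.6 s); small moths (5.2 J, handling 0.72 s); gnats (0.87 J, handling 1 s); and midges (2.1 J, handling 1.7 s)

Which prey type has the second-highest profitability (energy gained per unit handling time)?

In descending order of E/h:
small moths: 5.2/0.72 = 7.22 J/s
midges: 2.1/1.7 = 1.24 J/s
gnats: 0.87/1 = 0.87 J/s
mayflies: 5.6/7.6 = 0.737 J/s

midges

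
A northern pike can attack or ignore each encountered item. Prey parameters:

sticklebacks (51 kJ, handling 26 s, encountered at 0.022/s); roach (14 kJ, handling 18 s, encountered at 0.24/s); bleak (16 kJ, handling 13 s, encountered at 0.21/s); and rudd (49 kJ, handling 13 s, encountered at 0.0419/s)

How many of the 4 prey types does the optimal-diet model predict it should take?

E/h in descending order: rudd 3.77, sticklebacks 1.96, bleak 1.23, roach 0.778 kJ/s. The optimal diet is the largest prefix of this list for which every included type satisfies E_i/h_i > R on the types above it.
Rate on top 1: 1.329. sticklebacks: 1.96 > 1.329 → include.
Rate on top 2: 1.5. bleak: 1.23 < 1.5 → exclude; stop.
Optimal diet: rudd, sticklebacks — 2 of 4 types.

2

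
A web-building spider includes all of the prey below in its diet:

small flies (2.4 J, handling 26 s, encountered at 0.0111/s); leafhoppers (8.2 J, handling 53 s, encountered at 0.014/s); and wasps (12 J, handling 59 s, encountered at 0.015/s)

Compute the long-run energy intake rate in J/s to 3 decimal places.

Energy encountered per unit search time: 0.0111×2.4 + 0.014×8.2 + 0.015×12 = 0.3214 J/s.
Handling time per unit search time: 0.0111×26 + 0.014×53 + 0.015×59 = 1.916.
Rate = 0.3214/(1 + 1.916) = 0.1102 J/s.

0.110 J/s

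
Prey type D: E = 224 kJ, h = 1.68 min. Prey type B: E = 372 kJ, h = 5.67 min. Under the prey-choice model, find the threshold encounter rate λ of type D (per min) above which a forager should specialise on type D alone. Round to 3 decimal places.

0.577 per min

The zero-one rule: include type B iff E₂/h₂ > λE₁/(1+λh₁). Equality gives the switch point.
λE₁h₂ = E₂ + λE₂h₁ ⇒ λ = E₂/(E₁h₂ − E₂h₁) = 372/(1270 − 625) = 0.5766 per min.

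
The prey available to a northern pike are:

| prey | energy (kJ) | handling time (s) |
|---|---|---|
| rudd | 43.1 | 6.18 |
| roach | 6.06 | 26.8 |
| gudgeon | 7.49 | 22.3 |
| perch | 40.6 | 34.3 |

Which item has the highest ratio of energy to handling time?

In descending order of E/h:
rudd: 43.1/6.18 = 6.97 kJ/s
perch: 40.6/34.3 = 1.18 kJ/s
gudgeon: 7.49/22.3 = 0.336 kJ/s
roach: 6.06/26.8 = 0.226 kJ/s

rudd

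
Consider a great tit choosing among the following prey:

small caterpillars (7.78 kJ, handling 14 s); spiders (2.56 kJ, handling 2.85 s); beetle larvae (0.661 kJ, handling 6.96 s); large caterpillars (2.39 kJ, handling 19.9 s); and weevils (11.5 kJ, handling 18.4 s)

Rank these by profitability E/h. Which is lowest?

Profitability E/h (kJ/s): small caterpillars = 7.78/14 = 0.556, spiders = 2.56/2.85 = 0.898, beetle larvae = 0.661/6.96 = 0.095, large caterpillars = 2.39/19.9 = 0.12, weevils = 11.5/18.4 = 0.625.
Ranked: spiders > weevils > small caterpillars > large caterpillars > beetle larvae.

beetle larvae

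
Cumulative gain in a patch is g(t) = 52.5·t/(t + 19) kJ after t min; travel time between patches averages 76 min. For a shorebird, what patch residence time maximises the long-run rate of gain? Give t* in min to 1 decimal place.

Maximise g(t)/(T+t): set derivative to zero → g'(t)(T+t) = g(t).
g'(t) = 52.5·19/(t + 19)². Setting 52.5·19/(t+19)² = 52.5t/[(t+19)(76+t)] gives 19(76+t) = t(t+19), so t² = 19×76 = 1444.
t* = √1444 = 38 min.

38.0 min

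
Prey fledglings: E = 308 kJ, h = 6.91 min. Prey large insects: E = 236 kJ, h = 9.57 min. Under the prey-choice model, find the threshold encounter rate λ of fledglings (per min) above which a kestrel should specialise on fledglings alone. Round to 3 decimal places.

At the threshold, the rate on fledglings alone equals the profitability of large insects: λ·308/(1 + λ·6.91) = 236/9.57 = 24.66.
Rearranging, λ(308 − 24.66×6.91) = 24.66, so λ = 24.66/137.6 = 0.1792 per min.

0.179 per min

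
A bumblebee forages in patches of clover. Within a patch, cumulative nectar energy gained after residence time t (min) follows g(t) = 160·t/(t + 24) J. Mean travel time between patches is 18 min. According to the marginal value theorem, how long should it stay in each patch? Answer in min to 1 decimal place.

Optimal t* satisfies g'(t*) = g(t*)/(T + t*).
g'(t) = 160·24/(t + 24)². Setting 160·24/(t+24)² = 160t/[(t+24)(18+t)] gives 24(18+t) = t(t+24), so t² = 24×18 = 432.
t* = √432 = 20.78 min.

20.8 min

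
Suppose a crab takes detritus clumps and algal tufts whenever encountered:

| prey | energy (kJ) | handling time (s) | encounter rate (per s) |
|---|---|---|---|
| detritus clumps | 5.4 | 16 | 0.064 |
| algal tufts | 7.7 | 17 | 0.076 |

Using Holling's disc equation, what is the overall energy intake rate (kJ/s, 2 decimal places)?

R = (0.064×5.4 + 0.076×7.7) / (1 + 0.064×16 + 0.076×17) = 0.9308/3.316 = 0.2807 kJ/s.

0.28 kJ/s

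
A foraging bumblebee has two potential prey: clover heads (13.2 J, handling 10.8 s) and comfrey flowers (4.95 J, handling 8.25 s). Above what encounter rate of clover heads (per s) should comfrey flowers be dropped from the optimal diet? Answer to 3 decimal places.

0.089 per s

The zero-one rule: include comfrey flowers iff E₂/h₂ > λE₁/(1+λh₁). Equality gives the switch point.
λE₁h₂ = E₂ + λE₂h₁ ⇒ λ = E₂/(E₁h₂ − E₂h₁) = 4.95/(108.9 − 53.46) = 0.08929 per s.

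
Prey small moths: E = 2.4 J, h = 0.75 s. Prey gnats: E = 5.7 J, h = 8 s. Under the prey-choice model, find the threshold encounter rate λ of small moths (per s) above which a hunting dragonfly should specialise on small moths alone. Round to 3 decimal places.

The zero-one rule: include gnats iff E₂/h₂ > λE₁/(1+λh₁). Equality gives the switch point.
λE₁h₂ = E₂ + λE₂h₁ ⇒ λ = E₂/(E₁h₂ − E₂h₁) = 5.7/(19.2 − 4.275) = 0.3819 per s.

0.382 per s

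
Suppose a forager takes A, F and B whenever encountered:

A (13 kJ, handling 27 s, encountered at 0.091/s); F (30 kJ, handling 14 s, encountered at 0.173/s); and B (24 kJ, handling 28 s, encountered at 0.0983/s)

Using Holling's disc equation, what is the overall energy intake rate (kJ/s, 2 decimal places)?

Energy encountered per unit search time: 0.091×13 + 0.173×30 + 0.0983×24 = 8.732 kJ/s.
Handling time per unit search time: 0.091×27 + 0.173×14 + 0.0983×28 = 7.631.
Rate = 8.732/(1 + 7.631) = 1.012 kJ/s.

1.01 kJ/s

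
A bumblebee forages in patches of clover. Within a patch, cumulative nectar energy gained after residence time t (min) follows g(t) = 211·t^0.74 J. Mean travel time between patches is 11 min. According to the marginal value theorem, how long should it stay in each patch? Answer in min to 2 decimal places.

By the marginal value theorem, leave when the instantaneous gain rate g'(t) equals the habitat-wide average g(t)/(T + t).
g'(t) = 0.74·211·t^-0.26. Setting 0.74·211·t^-0.26 = 211·t^0.74/(11+t) gives 0.74(11+t) = t, so 0.26·t = 0.74×11.
t* = 0.74×11/0.26 = 31.31 min.

31.31 min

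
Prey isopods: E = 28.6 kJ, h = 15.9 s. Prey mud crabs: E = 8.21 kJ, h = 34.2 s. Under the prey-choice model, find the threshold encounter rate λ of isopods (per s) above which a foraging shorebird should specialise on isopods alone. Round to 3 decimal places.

Drop mud crabs once their profitability E₂/h₂ falls below the rate achievable on isopods alone: E₂/h₂ = λE₁/(1 + λh₁).
Solve for λ: λE₁h₂ = E₂(1 + λh₁) → λ(E₁h₂ − E₂h₁) = E₂ → λ = E₂/(E₁h₂ − E₂h₁).
λ = 8.21/(28.6×34.2 − 8.21×15.9) = 8.21/847.6 = 0.009686 per s.

0.010 per s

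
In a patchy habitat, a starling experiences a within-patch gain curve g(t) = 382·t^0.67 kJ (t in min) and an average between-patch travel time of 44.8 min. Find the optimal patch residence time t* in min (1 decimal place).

Optimal t* satisfies g'(t*) = g(t*)/(T + t*).
g'(t) = 0.67·382·t^-0.33. Setting 0.67·382·t^-0.33 = 382·t^0.67/(44.8+t) gives 0.67(44.8+t) = t, so 0.33·t = 0.67×44.8.
t* = 0.67×44.8/0.33 = 90.96 min.

91.0 min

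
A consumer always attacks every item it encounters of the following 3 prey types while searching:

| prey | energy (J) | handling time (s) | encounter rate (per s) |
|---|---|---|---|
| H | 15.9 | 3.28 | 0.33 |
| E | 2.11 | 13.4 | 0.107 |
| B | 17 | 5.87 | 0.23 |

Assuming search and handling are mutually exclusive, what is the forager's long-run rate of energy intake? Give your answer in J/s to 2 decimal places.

1.93 J/s

Energy encountered per unit search time: 0.33×15.9 + 0.107×2.11 + 0.23×17 = 9.383 J/s.
Handling time per unit search time: 0.33×3.28 + 0.107×13.4 + 0.23×5.87 = 3.866.
Rate = 9.383/(1 + 3.866) = 1.928 J/s.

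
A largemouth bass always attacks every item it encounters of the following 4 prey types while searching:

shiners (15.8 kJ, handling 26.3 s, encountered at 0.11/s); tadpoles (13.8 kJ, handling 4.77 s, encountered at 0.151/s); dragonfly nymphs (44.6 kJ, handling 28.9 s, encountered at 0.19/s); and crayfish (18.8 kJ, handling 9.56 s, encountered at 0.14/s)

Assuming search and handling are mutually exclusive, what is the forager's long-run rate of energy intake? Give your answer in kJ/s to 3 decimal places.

1.305 kJ/s

R = Σλ_iE_i / (1 + Σλ_ih_i)
Numerator: 0.11×15.8 + 0.151×13.8 + 0.19×44.6 + 0.14×18.8 = 14.93
Denominator: 1 + 0.11×26.3 + 0.151×4.77 + 0.19×28.9 + 0.14×9.56 = 11.44
R = 14.93/11.44 = 1.305 kJ/s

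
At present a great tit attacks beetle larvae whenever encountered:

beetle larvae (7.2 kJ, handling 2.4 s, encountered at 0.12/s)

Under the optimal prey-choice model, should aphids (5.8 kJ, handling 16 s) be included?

No

Current rate: (0.12×7.2)/(1 + 0.12×2.4) = 0.6708 kJ/s.
aphids: E/h = 5.8/16 = 0.3625 kJ/s.
0.3625 < 0.6708, so adding aphids would lower the average — exclude it.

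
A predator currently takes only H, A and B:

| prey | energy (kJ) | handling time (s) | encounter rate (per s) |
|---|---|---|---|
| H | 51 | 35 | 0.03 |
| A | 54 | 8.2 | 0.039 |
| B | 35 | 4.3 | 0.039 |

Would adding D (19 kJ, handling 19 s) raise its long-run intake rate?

No

Current rate: (0.03×51 + 0.039×54 + 0.039×35)/(1 + 0.03×35 + 0.039×8.2 + 0.039×4.3) = 1.971 kJ/s.
D: E/h = 19/19 = 1 kJ/s.
Since 1 < R, time spent handling D is better spent searching.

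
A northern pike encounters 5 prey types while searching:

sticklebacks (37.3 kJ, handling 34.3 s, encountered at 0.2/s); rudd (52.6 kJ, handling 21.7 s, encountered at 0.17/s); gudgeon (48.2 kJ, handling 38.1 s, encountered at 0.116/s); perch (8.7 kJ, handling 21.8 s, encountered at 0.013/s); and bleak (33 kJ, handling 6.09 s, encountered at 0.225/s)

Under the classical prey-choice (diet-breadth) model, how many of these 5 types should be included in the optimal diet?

1

Profitabilities (E/h, kJ/s): bleak 5.42, rudd 2.42, gudgeon 1.27, sticklebacks 1.09, perch 0.399. Add prey in this order while the next type's profitability exceeds the intake rate on those already taken.
Rate on top 1: 3.133. rudd: 2.42 < 3.133 → exclude; stop.
Optimal diet: bleak — 1 of 5 types.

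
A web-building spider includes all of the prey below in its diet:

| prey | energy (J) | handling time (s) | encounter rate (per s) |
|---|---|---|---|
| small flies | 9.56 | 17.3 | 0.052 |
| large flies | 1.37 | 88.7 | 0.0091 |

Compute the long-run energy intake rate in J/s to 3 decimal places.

0.188 J/s

Energy encountered per unit search time: 0.052×9.56 + 0.0091×1.37 = 0.5096 J/s.
Handling time per unit search time: 0.052×17.3 + 0.0091×88.7 = 1.707.
Rate = 0.5096/(1 + 1.707) = 0.1883 J/s.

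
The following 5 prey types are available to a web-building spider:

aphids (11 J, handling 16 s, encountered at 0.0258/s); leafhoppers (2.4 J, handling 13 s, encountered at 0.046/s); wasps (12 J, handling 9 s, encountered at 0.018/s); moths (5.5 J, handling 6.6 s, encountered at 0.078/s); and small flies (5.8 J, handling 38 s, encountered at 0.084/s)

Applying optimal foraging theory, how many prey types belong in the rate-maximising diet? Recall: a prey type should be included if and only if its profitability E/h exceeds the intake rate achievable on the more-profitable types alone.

E/h in descending order: wasps 1.33, moths 0.833, aphids 0.688, leafhoppers 0.185, small flies 0.153 J/s. The optimal diet is the largest prefix of this list for which every included type satisfies E_i/h_i > R on the types above it.
Rate on top 1: 0.1859. moths: 0.833 > 0.1859 → include.
Rate on top 2: 0.3847. aphids: 0.688 > 0.3847 → include.
Rate on top 3: 0.4445. leafhoppers: 0.185 < 0.4445 → exclude; stop.
Optimal diet: wasps, moths, aphids — 3 of 5 types.

3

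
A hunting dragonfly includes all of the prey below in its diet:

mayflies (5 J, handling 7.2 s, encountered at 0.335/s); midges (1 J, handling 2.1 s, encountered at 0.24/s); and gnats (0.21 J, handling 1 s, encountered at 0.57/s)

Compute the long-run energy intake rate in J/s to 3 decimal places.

0.454 J/s

R = Σλ_iE_i / (1 + Σλ_ih_i)
Numerator: 0.335×5 + 0.24×1 + 0.57×0.21 = 2.035
Denominator: 1 + 0.335×7.2 + 0.24×2.1 + 0.57×1 = 4.486
R = 2.035/4.486 = 0.4536 J/s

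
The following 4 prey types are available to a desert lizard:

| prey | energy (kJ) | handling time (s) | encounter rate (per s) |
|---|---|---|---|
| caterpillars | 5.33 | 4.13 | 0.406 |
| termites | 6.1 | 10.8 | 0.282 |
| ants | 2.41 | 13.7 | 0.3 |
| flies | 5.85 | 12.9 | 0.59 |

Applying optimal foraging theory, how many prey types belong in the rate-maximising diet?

Profitabilities (E/h, kJ/s): caterpillars 1.29, termites 0.565, flies 0.453, ants 0.176. Add prey in this order while the next type's profitability exceeds the intake rate on those already taken.
Rate on top 1: 0.8084. termites: 0.565 < 0.8084 → exclude; stop.
Optimal diet: caterpillars — 1 of 4 types.

1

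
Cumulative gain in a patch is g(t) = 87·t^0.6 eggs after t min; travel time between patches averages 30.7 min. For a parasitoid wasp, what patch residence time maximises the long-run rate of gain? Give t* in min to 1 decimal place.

By the marginal value theorem, leave when the instantaneous gain rate g'(t) equals the habitat-wide average g(t)/(T + t).
g'(t) = 0.6·87·t^-0.4. Setting 0.6·87·t^-0.4 = 87·t^0.6/(30.7+t) gives 0.6(30.7+t) = t, so 0.40·t = 0.6×30.7.
t* = 0.6×30.7/0.40 = 46.05 min.

46.0 min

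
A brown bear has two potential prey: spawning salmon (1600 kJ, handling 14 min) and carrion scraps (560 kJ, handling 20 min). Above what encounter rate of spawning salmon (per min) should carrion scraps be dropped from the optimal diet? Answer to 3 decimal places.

The zero-one rule: include carrion scraps iff E₂/h₂ > λE₁/(1+λh₁). Equality gives the switch point.
λE₁h₂ = E₂ + λE₂h₁ ⇒ λ = E₂/(E₁h₂ − E₂h₁) = 560/(3.2e+04 − 7840) = 0.02318 per min.

0.023 per min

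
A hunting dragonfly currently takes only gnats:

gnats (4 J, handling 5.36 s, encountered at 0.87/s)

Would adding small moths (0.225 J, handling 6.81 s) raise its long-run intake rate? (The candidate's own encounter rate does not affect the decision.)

Intake rate on the current diet: R = (0.87×4) / (1 + 0.87×5.36) = 3.48/5.663 = 0.6145 J/s.
Profitability of small moths: 0.225/6.81 = 0.03304 J/s.
0.03304 < 0.6145, so adding small moths would lower the average — exclude it.

No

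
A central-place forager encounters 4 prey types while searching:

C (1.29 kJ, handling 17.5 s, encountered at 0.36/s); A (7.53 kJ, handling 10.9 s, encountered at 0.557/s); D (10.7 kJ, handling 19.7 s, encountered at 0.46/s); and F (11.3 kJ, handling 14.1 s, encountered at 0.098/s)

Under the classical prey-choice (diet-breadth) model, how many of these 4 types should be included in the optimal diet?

2

E/h in descending order: F 0.801, A 0.691, D 0.543, C 0.0737 kJ/s. The optimal diet is the largest prefix of this list for which every included type satisfies E_i/h_i > R on the types above it.
Rate on top 1: 0.4649. A: 0.691 > 0.4649 → include.
Rate on top 2: 0.6272. D: 0.543 < 0.6272 → exclude; stop.
Optimal diet: F, A — 2 of 4 types.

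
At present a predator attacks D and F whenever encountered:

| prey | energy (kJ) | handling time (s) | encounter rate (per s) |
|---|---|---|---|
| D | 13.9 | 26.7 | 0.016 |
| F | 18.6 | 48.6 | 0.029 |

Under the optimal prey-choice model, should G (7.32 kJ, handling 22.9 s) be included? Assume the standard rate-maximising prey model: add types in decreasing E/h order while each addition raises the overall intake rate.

Yes

Intake rate on the current diet: R = (0.016×13.9 + 0.029×18.6) / (1 + 0.016×26.7 + 0.029×48.6) = 0.7618/2.837 = 0.2686 kJ/s.
G: E/h = 7.32/22.9 = 0.3197 kJ/s.
0.3197 > 0.2686, so adding G raises the average — include it.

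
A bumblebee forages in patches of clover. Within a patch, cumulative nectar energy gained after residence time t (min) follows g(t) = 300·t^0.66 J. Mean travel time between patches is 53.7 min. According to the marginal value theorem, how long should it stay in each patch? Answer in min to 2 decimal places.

Maximise g(t)/(T+t): set derivative to zero → g'(t)(T+t) = g(t).
g'(t) = 0.66·300·t^-0.34. Setting 0.66·300·t^-0.34 = 300·t^0.66/(53.7+t) gives 0.66(53.7+t) = t, so 0.34·t = 0.66×53.7.
t* = 0.66×53.7/0.34 = 104.2 min.

104.24 min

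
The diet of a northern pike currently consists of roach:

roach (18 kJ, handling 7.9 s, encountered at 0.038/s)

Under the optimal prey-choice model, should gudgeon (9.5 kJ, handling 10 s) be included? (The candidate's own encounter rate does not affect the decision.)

Yes

Intake rate on the current diet: R = (0.038×18) / (1 + 0.038×7.9) = 0.684/1.3 = 0.5261 kJ/s.
Profitability of gudgeon: 9.5/10 = 0.95 kJ/s.
Since 0.95 > R, including gudgeon increases the long-run rate.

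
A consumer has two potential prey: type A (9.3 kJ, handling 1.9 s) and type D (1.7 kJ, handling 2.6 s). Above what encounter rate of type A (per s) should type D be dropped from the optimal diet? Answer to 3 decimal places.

0.081 per s

At the threshold, the rate on type A alone equals the profitability of type D: λ·9.3/(1 + λ·1.9) = 1.7/2.6 = 0.6538.
Rearranging, λ(9.3 − 0.6538×1.9) = 0.6538, so λ = 0.6538/8.058 = 0.08115 per s.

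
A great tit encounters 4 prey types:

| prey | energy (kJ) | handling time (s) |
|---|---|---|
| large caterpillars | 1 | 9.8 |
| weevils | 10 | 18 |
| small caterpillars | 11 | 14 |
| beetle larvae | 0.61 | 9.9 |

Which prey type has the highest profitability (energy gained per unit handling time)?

Profitability E/h (kJ/s): large caterpillars = 1/9.8 = 0.102, weevils = 10/18 = 0.556, small caterpillars = 11/14 = 0.786, beetle larvae = 0.61/9.9 = 0.0616.
Ranked: small caterpillars > weevils > large caterpillars > beetle larvae.

small caterpillars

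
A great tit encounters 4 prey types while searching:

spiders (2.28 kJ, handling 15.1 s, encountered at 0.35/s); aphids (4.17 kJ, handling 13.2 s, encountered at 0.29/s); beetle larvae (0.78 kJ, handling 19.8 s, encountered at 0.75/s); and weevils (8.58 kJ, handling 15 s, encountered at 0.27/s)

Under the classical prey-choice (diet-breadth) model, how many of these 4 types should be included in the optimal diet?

1

Profitabilities (E/h, kJ/s): weevils 0.572, aphids 0.316, spiders 0.151, beetle larvae 0.0394. Add prey in this order while the next type's profitability exceeds the intake rate on those already taken.
Rate on top 1: 0.4587. aphids: 0.316 < 0.4587 → exclude; stop.
Optimal diet: weevils — 1 of 4 types.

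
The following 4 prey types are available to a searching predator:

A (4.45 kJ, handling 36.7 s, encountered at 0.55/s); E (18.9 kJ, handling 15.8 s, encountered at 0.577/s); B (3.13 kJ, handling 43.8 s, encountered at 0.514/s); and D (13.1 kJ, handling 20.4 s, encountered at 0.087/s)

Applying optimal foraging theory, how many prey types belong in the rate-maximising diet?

Profitabilities (E/h, kJ/s): E 1.2, D 0.642, A 0.121, B 0.0715. Add prey in this order while the next type's profitability exceeds the intake rate on those already taken.
Rate on top 1: 1.078. D: 0.642 < 1.078 → exclude; stop.
Optimal diet: E — 1 of 4 types.

1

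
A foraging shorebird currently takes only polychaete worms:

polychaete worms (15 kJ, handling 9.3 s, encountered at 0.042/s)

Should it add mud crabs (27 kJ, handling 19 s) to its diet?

Yes

On polychaete worms alone, R = ΣλE/(1+Σλh) = 0.63/1.391 = 0.453 kJ/s.
mud crabs: E/h = 27/19 = 1.421 kJ/s.
Since 1.421 > R, including mud crabs increases the long-run rate.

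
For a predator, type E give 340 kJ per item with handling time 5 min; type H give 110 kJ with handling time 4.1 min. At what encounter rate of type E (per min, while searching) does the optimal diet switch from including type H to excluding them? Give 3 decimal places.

0.130 per min

Drop type H once their profitability E₂/h₂ falls below the rate achievable on type E alone: E₂/h₂ = λE₁/(1 + λh₁).
Solve for λ: λE₁h₂ = E₂(1 + λh₁) → λ(E₁h₂ − E₂h₁) = E₂ → λ = E₂/(E₁h₂ − E₂h₁).
λ = 110/(340×4.1 − 110×5) = 110/844 = 0.1303 per min.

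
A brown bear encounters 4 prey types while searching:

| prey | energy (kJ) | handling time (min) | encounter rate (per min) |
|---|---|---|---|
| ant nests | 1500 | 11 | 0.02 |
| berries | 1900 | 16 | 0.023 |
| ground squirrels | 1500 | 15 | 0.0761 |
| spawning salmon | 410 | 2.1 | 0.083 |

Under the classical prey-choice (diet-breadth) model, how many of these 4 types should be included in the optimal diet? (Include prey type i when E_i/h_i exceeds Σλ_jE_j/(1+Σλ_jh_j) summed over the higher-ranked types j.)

E/h in descending order: spawning salmon 195, ant nests 136, berries 119, ground squirrels 100 kJ/min. The optimal diet is the largest prefix of this list for which every included type satisfies E_i/h_i > R on the types above it.
Rate on top 1: 28.98. ant nests: 136 > 28.98 → include.
Rate on top 2: 45.92. berries: 119 > 45.92 → include.
Rate on top 3: 61.13. ground squirrels: 100 > 61.13 → include.
Optimal diet: spawning salmon, ant nests, berries, ground squirrels — 4 of 4 types.

4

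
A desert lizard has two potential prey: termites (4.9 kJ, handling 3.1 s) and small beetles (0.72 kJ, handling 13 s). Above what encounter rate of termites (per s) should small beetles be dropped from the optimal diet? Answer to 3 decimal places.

The zero-one rule: include small beetles iff E₂/h₂ > λE₁/(1+λh₁). Equality gives the switch point.
λE₁h₂ = E₂ + λE₂h₁ ⇒ λ = E₂/(E₁h₂ − E₂h₁) = 0.72/(63.7 − 2.232) = 0.01171 per s.

0.012 per s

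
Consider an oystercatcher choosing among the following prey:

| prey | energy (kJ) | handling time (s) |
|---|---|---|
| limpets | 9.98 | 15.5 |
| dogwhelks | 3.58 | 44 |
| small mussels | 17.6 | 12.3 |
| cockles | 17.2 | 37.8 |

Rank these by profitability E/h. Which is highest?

Profitability E/h (kJ/s): limpets = 9.98/15.5 = 0.644, dogwhelks = 3.58/44 = 0.0814, small mussels = 17.6/12.3 = 1.43, cockles = 17.2/37.8 = 0.455.
Ranked: small mussels > limpets > cockles > dogwhelks.

small mussels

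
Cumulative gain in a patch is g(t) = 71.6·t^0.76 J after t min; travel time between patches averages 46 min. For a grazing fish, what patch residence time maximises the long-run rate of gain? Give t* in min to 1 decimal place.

Maximise g(t)/(T+t): set derivative to zero → g'(t)(T+t) = g(t).
g'(t) = 0.76·71.6·t^-0.24. Setting 0.76·71.6·t^-0.24 = 71.6·t^0.76/(46+t) gives 0.76(46+t) = t, so 0.24·t = 0.76×46.
t* = 0.76×46/0.24 = 145.7 min.

145.7 min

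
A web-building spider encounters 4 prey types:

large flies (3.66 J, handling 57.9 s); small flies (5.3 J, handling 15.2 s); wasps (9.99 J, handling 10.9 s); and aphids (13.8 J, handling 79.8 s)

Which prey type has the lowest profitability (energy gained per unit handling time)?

large flies

In descending order of E/h:
wasps: 9.99/10.9 = 0.917 J/s
small flies: 5.3/15.2 = 0.349 J/s
aphids: 13.8/79.8 = 0.173 J/s
large flies: 3.66/57.9 = 0.0632 J/s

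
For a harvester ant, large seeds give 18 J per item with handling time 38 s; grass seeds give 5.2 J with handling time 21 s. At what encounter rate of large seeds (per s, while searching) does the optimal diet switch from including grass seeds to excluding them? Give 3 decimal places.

0.029 per s

At the threshold, the rate on large seeds alone equals the profitability of grass seeds: λ·18/(1 + λ·38) = 5.2/21 = 0.2476.
Rearranging, λ(18 − 0.2476×38) = 0.2476, so λ = 0.2476/8.59 = 0.02882 per s.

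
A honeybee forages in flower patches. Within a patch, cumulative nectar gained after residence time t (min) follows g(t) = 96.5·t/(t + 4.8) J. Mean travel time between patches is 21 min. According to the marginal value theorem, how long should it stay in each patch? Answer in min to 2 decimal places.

Maximise g(t)/(T+t): set derivative to zero → g'(t)(T+t) = g(t).
g'(t) = 96.5·4.8/(t + 4.8)². Setting 96.5·4.8/(t+4.8)² = 96.5t/[(t+4.8)(21+t)] gives 4.8(21+t) = t(t+4.8), so t² = 4.8×21 = 100.8.
t* = √100.8 = 10.04 min.

10.04 min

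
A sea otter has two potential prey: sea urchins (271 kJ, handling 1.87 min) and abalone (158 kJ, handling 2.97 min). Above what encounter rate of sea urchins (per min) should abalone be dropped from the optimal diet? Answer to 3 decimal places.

At the threshold, the rate on sea urchins alone equals the profitability of abalone: λ·271/(1 + λ·1.87) = 158/2.97 = 53.2.
Rearranging, λ(271 − 53.2×1.87) = 53.2, so λ = 53.2/171.5 = 0.3102 per min.

0.310 per min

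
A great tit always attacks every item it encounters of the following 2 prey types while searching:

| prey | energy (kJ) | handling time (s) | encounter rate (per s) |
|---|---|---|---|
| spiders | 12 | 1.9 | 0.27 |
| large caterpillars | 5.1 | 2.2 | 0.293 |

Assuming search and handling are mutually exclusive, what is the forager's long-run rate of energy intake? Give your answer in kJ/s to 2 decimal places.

Energy encountered per unit search time: 0.27×12 + 0.293×5.1 = 4.734 kJ/s.
Handling time per unit search time: 0.27×1.9 + 0.293×2.2 = 1.158.
Rate = 4.734/(1 + 1.158) = 2.194 kJ/s.

2.19 kJ/s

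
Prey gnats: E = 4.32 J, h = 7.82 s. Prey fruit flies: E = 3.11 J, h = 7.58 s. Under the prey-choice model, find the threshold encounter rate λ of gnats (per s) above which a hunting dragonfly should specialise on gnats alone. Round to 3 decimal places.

0.369 per s

At the threshold, the rate on gnats alone equals the profitability of fruit flies: λ·4.32/(1 + λ·7.82) = 3.11/7.58 = 0.4103.
Rearranging, λ(4.32 − 0.4103×7.82) = 0.4103, so λ = 0.4103/1.112 = 0.3691 per s.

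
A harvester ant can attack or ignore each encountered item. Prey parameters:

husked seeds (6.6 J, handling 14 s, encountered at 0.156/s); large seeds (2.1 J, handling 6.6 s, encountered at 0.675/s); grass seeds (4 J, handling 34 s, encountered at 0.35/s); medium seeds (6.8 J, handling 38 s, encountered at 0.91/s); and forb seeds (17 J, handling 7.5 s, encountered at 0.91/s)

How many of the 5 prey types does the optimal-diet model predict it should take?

1

Profitabilities (E/h, J/s): forb seeds 2.27, husked seeds 0.471, large seeds 0.318, medium seeds 0.179, grass seeds 0.118. Add prey in this order while the next type's profitability exceeds the intake rate on those already taken.
Rate on top 1: 1.977. husked seeds: 0.471 < 1.977 → exclude; stop.
Optimal diet: forb seeds — 1 of 5 types.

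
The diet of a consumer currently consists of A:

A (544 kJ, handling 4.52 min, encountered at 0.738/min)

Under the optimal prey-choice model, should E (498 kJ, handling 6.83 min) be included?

No

Intake rate on the current diet: R = (0.738×544) / (1 + 0.738×4.52) = 401.5/4.336 = 92.6 kJ/min.
Profitability of E: 498/6.83 = 72.91 kJ/min.
Since 72.91 < R, time spent handling E is better spent searching.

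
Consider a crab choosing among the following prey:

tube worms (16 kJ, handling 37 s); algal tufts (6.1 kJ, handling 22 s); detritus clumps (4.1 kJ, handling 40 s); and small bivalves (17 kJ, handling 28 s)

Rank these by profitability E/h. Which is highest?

Profitability E/h (kJ/s): tube worms = 16/37 = 0.432, algal tufts = 6.1/22 = 0.277, detritus clumps = 4.1/40 = 0.102, small bivalves = 17/28 = 0.607.
Ranked: small bivalves > tube worms > algal tufts > detritus clumps.

small bivalves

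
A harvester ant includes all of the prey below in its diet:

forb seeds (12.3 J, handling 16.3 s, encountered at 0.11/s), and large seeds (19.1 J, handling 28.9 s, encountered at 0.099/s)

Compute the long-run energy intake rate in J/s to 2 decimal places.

R = (0.11×12.3 + 0.099×19.1) / (1 + 0.11×16.3 + 0.099×28.9) = 3.244/5.654 = 0.5737 J/s.

0.57 J/s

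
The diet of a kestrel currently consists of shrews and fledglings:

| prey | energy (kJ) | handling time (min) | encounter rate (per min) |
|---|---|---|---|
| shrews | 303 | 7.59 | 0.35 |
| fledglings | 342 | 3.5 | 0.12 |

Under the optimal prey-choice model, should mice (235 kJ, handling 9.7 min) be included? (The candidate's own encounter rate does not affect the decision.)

Current rate: (0.35×303 + 0.12×342)/(1 + 0.35×7.59 + 0.12×3.5) = 36.08 kJ/min.
mice: E/h = 235/9.7 = 24.23 kJ/min.
24.23 < 36.08, so adding mice would lower the average — exclude it.

No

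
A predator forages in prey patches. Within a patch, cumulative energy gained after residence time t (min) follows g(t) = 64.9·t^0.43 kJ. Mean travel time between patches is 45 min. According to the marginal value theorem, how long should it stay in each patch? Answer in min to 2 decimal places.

Maximise g(t)/(T+t): set derivative to zero → g'(t)(T+t) = g(t).
g'(t) = 0.43·64.9·t^-0.57. Setting 0.43·64.9·t^-0.57 = 64.9·t^0.43/(45+t) gives 0.43(45+t) = t, so 0.57·t = 0.43×45.
t* = 0.43×45/0.57 = 33.95 min.

33.95 min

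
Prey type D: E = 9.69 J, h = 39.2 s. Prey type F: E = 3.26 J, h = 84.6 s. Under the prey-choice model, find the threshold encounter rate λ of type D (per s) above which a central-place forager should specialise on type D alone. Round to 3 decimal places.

0.005 per s

Drop type F once their profitability E₂/h₂ falls below the rate achievable on type D alone: E₂/h₂ = λE₁/(1 + λh₁).
Solve for λ: λE₁h₂ = E₂(1 + λh₁) → λ(E₁h₂ − E₂h₁) = E₂ → λ = E₂/(E₁h₂ − E₂h₁).
λ = 3.26/(9.69×84.6 − 3.26×39.2) = 3.26/692 = 0.004711 per s.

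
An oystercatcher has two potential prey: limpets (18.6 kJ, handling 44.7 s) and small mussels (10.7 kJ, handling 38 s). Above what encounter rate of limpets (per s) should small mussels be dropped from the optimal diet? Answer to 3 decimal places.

0.047 per s

At the threshold, the rate on limpets alone equals the profitability of small mussels: λ·18.6/(1 + λ·44.7) = 10.7/38 = 0.2816.
Rearranging, λ(18.6 − 0.2816×44.7) = 0.2816, so λ = 0.2816/6.013 = 0.04683 per s.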